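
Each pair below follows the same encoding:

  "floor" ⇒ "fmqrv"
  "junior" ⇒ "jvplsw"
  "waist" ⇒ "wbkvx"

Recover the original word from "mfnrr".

In floor: f→f is +0, l→m is +1, o→q is +2, o→r is +3 — the shift increases by 1 each position. The shift increases by 1 at each position, starting from +0: 0, 1, 2, ….
Undoing it on mfnrr: m−0=m, f−1=e, n−2=l, r−3=o, r−4=n.

melon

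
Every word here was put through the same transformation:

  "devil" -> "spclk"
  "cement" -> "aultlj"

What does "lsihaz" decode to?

stable

The word is reversed, then every letter is shifted forward by 7.
Decoding lsihaz: shift back: l−7=e, s−7=l, i−7=b, h−7=a, a−7=t, z−7=s → elbats; then reverse → stable.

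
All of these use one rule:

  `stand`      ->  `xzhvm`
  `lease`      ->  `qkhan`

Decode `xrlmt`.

sleek

In stand: s→x is +5, t→z is +6, a→h is +7, n→v is +8 — the shift increases by 1 each position. The shift increases by 1 at each position, starting from +5: 5, 6, 7, ….
Undoing it on xrlmt: x−5=s, r−6=l, l−7=e, m−8=e, t−9=k.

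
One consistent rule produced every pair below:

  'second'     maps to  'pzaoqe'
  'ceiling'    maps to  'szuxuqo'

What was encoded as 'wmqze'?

The output letters match the input read backwards, each shifted +12: second reversed is dnoces. Read the word backwards and shift each letter +12.
Decoding wmqze: shift back: w−12=k, m−12=a, q−12=e, z−12=n, e−12=s → kaens; then reverse → sneak.

sneak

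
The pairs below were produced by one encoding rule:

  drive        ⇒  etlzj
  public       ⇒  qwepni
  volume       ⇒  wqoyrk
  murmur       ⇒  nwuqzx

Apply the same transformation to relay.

In drive: d→e is +1, r→t is +2, i→l is +3, v→z is +4 — the shift increases by 1 each position. Letter i (0-indexed) is shifted by i+1, so successive shifts are 1, 2, 3, ….
Applying it to relay: r+1=s, e+2=g, l+3=o, a+4=e, y+5=d.

sgoed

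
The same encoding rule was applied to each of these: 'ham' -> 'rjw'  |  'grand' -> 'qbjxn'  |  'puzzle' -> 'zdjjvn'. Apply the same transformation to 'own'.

Vowels shift forward by 9 and consonants shift forward by 10.
Applying it to own: o(vowel)+9=x, w(cons)+10=g, n(cons)+10=x.

xgx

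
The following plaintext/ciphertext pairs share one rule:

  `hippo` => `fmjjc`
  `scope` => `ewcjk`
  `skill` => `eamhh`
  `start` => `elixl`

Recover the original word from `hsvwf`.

lunch

h(7)→f(5) and i(8)→m(12) fit y≡7x+8 (mod 26); the inverse of 7 mod 26 is 15. This is an affine cipher: with a=0,…,z=25, each position x becomes (7x+8) mod 26.
Reversing it on hsvwf: h(7)→15·(7−8)≡11=l; s(18)→15·(18−8)≡20=u; v(21)→15·(21−8)≡13=n; w(22)→15·(22−8)≡2=c; f(5)→15·(5−8)≡7=h (all mod 26).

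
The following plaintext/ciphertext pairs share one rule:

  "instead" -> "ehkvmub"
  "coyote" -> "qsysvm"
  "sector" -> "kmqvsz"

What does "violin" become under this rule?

i(8)→e(4) and n(13)→h(7) fit y≡11x+20 (mod 26); the inverse of 11 mod 26 is 19. Each letter's alphabet position (a=0..z=25) is mapped through 11·x+20 mod 26 — an affine cipher.
Applying it to violin: v(21)→11·21+20≡17=r; i(8)→11·8+20≡4=e; o(14)→11·14+20≡18=s; l(11)→11·11+20≡11=l; i(8)→11·8+20≡4=e; n(13)→11·13+20≡7=h (all mod 26).

resleh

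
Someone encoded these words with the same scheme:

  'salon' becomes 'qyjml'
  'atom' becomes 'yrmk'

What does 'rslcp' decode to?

Compare letters: s→q is +24, a→y is +24, l→j is +24 — a constant shift. Each letter is shifted forward by 24 in the alphabet (a Caesar shift of +24).
Decoding rslcp: r−24=t, s−24=u, l−24=n, c−24=e, p−24=r.

tuner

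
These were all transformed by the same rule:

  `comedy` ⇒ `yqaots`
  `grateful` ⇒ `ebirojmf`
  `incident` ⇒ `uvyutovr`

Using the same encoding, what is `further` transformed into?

jmbrzob

Each letter's alphabet position (a=0..z=25) is mapped through 21·x+8 mod 26 — an affine cipher.
Applying it to further: f(5)→21·5+8≡9=j; u(20)→21·20+8≡12=m; r(17)→21·17+8≡1=b; t(19)→21·19+8≡17=r; h(7)→21·7+8≡25=z; e(4)→21·4+8≡14=o; r(17)→21·17+8≡1=b (all mod 26).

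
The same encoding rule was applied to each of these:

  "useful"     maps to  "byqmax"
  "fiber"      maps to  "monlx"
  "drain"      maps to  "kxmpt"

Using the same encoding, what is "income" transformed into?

Shifts by position in useful: pos 0: u→b (+7), pos 1: s→y (+6), pos 2: e→q (+12), pos 3: f→m (+7), pos 4: u→a (+6), pos 5: l→x (+12) — repeating every 3. A repeating key of period 3 is used — shifts +7, +6, +12 over and over.
For income: i+7=p, n+6=t, c+12=o, o+7=v, m+6=s, e+12=q.

ptovsq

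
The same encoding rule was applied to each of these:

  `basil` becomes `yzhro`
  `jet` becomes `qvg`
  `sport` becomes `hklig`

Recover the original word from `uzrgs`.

faith

Each pair mirrors across the alphabet (b↔y, a↔z, s↔h): positions sum to 25. Letters are reflected about the middle of the alphabet (position → 25−position): Atbash.
Undoing it on uzrgs: u↔f, z↔a, r↔i, g↔t, s↔h.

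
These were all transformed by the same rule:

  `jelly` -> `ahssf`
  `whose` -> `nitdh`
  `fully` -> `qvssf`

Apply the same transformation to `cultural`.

pvsmvuxs

Each letter's alphabet position (a=0..z=25) is mapped through 9·x+23 mod 26 — an affine cipher.
On cultural: c(2)→9·2+23≡15=p; u(20)→9·20+23≡21=v; l(11)→9·11+23≡18=s; t(19)→9·19+23≡12=m; u(20)→9·20+23≡21=v; r(17)→9·17+23≡20=u; a(0)→9·0+23≡23=x; l(11)→9·11+23≡18=s (all mod 26).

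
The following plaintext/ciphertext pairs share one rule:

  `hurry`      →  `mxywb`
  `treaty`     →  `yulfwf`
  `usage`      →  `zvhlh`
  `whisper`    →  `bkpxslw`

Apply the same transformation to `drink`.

Shifts by position in hurry: pos 0: h→m (+5), pos 1: u→x (+3), pos 2: r→y (+7), pos 3: r→w (+5), pos 4: y→b (+3) — repeating every 3. A repeating key of period 3 is used — shifts +5, +3, +7 over and over.
For drink: d+5=i, r+3=u, i+7=p, n+5=s, k+3=n.

iupsn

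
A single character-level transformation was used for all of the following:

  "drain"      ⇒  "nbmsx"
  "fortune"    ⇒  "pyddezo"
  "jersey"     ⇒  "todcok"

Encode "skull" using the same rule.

Shifts by position in drain: pos 0: d→n (+10), pos 1: r→b (+10), pos 2: a→m (+12), pos 3: i→s (+10), pos 4: n→x (+10) — repeating every 3. It's a Vigenère-style cipher with numeric key [10,10,12]: position i shifts by key[i mod 3].
On skull: s+10=c, k+10=u, u+12=g, l+10=v, l+10=v.

cugvv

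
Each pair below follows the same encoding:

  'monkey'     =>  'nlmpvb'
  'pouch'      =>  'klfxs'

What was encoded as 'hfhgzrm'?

sustain

Each pair mirrors across the alphabet (m↔n, o↔l, n↔m): positions sum to 25. Each letter is replaced by its mirror in the alphabet: a↔z, b↔y, c↔x, and so on (the Atbash cipher).
Undoing it on hfhgzrm: h↔s, f↔u, h↔s, g↔t, z↔a, r↔i, m↔n.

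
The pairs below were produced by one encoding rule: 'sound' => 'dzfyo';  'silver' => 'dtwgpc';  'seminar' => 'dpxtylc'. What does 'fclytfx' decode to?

uranium

Compare letters: s→d is +11, o→z is +11, u→f is +11 — a constant shift. This is a Caesar cipher with shift 11.
Decoding fclytfx: f−11=u, c−11=r, l−11=a, y−11=n, t−11=i, f−11=u, x−11=m.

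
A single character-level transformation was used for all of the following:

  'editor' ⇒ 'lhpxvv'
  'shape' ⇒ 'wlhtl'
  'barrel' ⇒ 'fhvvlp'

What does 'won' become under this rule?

The shift depends on letter class: consonant d→h is +4, but vowel e→l is +7. The rule splits by letter class: vowels +7, consonants +4.
Applying it to won: w(cons)+4=a, o(vowel)+7=v, n(cons)+4=r.

avr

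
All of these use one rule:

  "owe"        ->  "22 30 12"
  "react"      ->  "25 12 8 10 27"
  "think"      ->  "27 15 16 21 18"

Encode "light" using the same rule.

19 16 14 15 27

o is letter #15 and maps to 22: an offset of 7. Letters become their 1-based position plus 7 (so a→8, b→9, …).
For light: l=12→19, i=9→16, g=7→14, h=8→15, t=20→27.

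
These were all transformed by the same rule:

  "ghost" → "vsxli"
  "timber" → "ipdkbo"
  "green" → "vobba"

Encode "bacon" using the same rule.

knhxa

This is an affine cipher: with a=0,…,z=25, each position x becomes (23x+13) mod 26.
Applying it to bacon: b(1)→23·1+13≡10=k; a(0)→23·0+13≡13=n; c(2)→23·2+13≡7=h; o(14)→23·14+13≡23=x; n(13)→23·13+13≡0=a (all mod 26).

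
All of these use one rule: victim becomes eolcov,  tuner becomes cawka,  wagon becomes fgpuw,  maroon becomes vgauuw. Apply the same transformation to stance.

The shift depends on letter class: consonant v→e is +9, but vowel i→o is +6. Two shifts are in play — +6 for a/e/i/o/u, +9 for every other letter.
On stance: s(cons)+9=b, t(cons)+9=c, a(vowel)+6=g, n(cons)+9=w, c(cons)+9=l, e(vowel)+6=k.

bcgwlk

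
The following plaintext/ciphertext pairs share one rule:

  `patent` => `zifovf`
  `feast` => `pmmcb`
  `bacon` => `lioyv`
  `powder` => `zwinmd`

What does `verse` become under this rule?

It's a Vigenère-style cipher with numeric key [10,8,12]: position i shifts by key[i mod 3].
For verse: v+10=f, e+8=m, r+12=d, s+10=c, e+8=m.

fmdcm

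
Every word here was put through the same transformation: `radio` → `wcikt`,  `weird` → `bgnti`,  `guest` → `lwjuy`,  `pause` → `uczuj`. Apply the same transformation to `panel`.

It's a Vigenère-style cipher with numeric key [5,2]: position i shifts by key[i mod 2].
Applying it to panel: p+5=u, a+2=c, n+5=s, e+2=g, l+5=q.

ucsgq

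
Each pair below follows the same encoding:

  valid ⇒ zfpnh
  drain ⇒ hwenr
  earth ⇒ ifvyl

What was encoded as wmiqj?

shelf

The shifts repeat in a cycle of length 2: positions 0,1,… shift by +4, +5, then the pattern repeats.
Decoding wmiqj: w−4=s, m−5=h, i−4=e, q−5=l, j−4=f.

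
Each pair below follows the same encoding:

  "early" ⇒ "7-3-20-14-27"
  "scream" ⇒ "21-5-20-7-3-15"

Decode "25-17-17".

woo

e is letter #5 and maps to 7: an offset of 2. The number is (letter's place in the alphabet, a=1) + 2.
Reversing it on 25-17-17: 25→(25−2)÷1=23=w, 17→(17−2)÷1=15=o, 17→(17−2)÷1=15=o.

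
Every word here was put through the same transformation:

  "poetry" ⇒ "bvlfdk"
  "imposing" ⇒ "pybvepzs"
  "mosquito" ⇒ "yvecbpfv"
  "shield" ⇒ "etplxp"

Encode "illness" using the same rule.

The shift depends on letter class: consonant p→b is +12, but vowel o→v is +7. The rule splits by letter class: vowels +7, consonants +12.
For illness: i(vowel)+7=p, l(cons)+12=x, l(cons)+12=x, n(cons)+12=z, e(vowel)+7=l, s(cons)+12=e, s(cons)+12=e.

pxxzlee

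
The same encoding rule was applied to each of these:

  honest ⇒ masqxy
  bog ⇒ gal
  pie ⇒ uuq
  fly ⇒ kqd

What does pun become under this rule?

ugs

The shift depends on letter class: consonant h→m is +5, but vowel o→a is +12. The rule splits by letter class: vowels +12, consonants +5.
Applying it to pun: p(cons)+5=u, u(vowel)+12=g, n(cons)+5=s.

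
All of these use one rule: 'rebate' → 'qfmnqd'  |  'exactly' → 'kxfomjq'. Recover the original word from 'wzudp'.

The output letters match the input read backwards, each shifted +12: rebate reversed is etaber. Two steps: reverse the string, then apply a Caesar shift of +12.
Reversing it on wzudp: shift back: w−12=k, z−12=n, u−12=i, d−12=r, p−12=d → knird; then reverse → drink.

drink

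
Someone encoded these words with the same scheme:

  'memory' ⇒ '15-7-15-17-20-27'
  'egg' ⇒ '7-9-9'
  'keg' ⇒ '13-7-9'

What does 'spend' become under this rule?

21-18-7-16-6

m is letter #13 and maps to 15: an offset of 2. Letters become their 1-based position plus 2 (so a→3, b→4, …).
On spend: s=19→21, p=16→18, e=5→7, n=14→16, d=4→6.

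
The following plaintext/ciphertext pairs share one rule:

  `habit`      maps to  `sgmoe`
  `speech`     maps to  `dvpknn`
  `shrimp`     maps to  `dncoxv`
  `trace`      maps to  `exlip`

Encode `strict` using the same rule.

Shifts by position in habit: pos 0: h→s (+11), pos 1: a→g (+6), pos 2: b→m (+11), pos 3: i→o (+6) — repeating every 2. A repeating key of period 2 is used — shifts +11, +6 over and over.
On strict: s+11=d, t+6=z, r+11=c, i+6=o, c+11=n, t+6=z.

dzconz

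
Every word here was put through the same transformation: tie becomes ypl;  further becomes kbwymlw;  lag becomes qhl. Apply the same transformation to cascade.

hhxhhil

The shift depends on letter class: consonant t→y is +5, but vowel i→p is +7. Vowels shift forward by 7 and consonants shift forward by 5.
On cascade: c(cons)+5=h, a(vowel)+7=h, s(cons)+5=x, c(cons)+5=h, a(vowel)+7=h, d(cons)+5=i, e(vowel)+7=l.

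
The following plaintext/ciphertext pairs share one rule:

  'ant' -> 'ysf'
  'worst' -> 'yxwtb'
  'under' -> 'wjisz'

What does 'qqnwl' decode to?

Read the word backwards and shift each letter +5.
Decoding qqnwl: shift back: q−5=l, q−5=l, n−5=i, w−5=r, l−5=g → llirg; then reverse → grill.

grill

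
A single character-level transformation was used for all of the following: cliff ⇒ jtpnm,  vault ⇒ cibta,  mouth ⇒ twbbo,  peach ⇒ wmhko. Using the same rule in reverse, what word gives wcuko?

The shifts repeat in a cycle of length 2: positions 0,1,… shift by +7, +8, then the pattern repeats.
Reversing it on wcuko: w−7=p, c−8=u, u−7=n, k−8=c, o−7=h.

punch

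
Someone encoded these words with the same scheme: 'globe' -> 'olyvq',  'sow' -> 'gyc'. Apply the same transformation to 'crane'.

oxkbm

The word is reversed, then every letter is shifted forward by 10.
For crane: reverse → enarc; then shift: e+10=o, n+10=x, a+10=k, r+10=b, c+10=m.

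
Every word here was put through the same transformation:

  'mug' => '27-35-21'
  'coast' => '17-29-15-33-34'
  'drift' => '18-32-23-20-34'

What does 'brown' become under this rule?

16-32-29-37-28

The number is (letter's place in the alphabet, a=1) + 14.
Applying it to brown: b=2→16, r=18→32, o=15→29, w=23→37, n=14→28.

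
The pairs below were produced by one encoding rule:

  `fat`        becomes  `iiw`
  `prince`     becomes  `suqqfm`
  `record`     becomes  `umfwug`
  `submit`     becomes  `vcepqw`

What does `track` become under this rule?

Two shifts are in play — +8 for a/e/i/o/u, +3 for every other letter.
On track: t(cons)+3=w, r(cons)+3=u, a(vowel)+8=i, c(cons)+3=f, k(cons)+3=n.

wuifn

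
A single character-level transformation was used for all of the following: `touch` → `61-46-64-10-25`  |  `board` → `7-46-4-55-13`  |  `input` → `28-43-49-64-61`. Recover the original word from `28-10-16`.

ice

t(#20)→61 and o(#15)→46: differences scale by 3, so n = 3·pos + 1. Each letter becomes 3×(its alphabet position, a=1..z=26) + 1.
Reversing it on 28-10-16: 28→(28−1)÷3=9=i, 10→(10−1)÷3=3=c, 16→(16−1)÷3=5=e.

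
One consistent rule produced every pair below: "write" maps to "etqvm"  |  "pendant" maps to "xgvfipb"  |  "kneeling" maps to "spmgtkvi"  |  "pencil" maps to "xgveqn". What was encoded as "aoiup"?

smash

Shifts by position in write: pos 0: w→e (+8), pos 1: r→t (+2), pos 2: i→q (+8), pos 3: t→v (+2) — repeating every 2. It's a Vigenère-style cipher with numeric key [8,2]: position i shifts by key[i mod 2].
Decoding aoiup: a−8=s, o−2=m, i−8=a, u−2=s, p−8=h.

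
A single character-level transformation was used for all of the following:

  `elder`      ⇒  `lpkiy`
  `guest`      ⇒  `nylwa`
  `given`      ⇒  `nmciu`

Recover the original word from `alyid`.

Shifts by position in elder: pos 0: e→l (+7), pos 1: l→p (+4), pos 2: d→k (+7), pos 3: e→i (+4) — repeating every 2. A repeating key of period 2 is used — shifts +7, +4 over and over.
Reversing it on alyid: a−7=t, l−4=h, y−7=r, i−4=e, d−7=w.

threw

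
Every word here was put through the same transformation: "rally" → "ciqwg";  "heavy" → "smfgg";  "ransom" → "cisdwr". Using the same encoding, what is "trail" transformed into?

It's a Vigenère-style cipher with numeric key [11,8,5]: position i shifts by key[i mod 3].
On trail: t+11=e, r+8=z, a+5=f, i+11=t, l+8=t.

ezftt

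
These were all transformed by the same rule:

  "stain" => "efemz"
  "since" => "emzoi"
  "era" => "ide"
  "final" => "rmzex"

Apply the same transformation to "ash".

The shift depends on letter class: consonant s→e is +12, but vowel a→e is +4. The rule splits by letter class: vowels +4, consonants +12.
On ash: a(vowel)+4=e, s(cons)+12=e, h(cons)+12=t.

eet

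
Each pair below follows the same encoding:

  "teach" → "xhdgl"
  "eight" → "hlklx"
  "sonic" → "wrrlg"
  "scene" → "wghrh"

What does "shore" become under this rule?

wlrvh

The shift depends on letter class: consonant t→x is +4, but vowel e→h is +3. Two shifts are in play — +3 for a/e/i/o/u, +4 for every other letter.
For shore: s(cons)+4=w, h(cons)+4=l, o(vowel)+3=r, r(cons)+4=v, e(vowel)+3=h.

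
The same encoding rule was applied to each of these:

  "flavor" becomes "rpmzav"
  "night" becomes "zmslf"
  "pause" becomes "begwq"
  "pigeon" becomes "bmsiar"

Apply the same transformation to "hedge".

It's a Vigenère-style cipher with numeric key [12,4]: position i shifts by key[i mod 2].
For hedge: h+12=t, e+4=i, d+12=p, g+4=k, e+12=q.

tipkq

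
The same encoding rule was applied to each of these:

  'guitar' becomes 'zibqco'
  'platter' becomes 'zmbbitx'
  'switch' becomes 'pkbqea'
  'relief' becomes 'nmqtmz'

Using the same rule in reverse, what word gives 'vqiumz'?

remain

Two steps: reverse the string, then apply a Caesar shift of +8.
Decoding vqiumz: shift back: v−8=n, q−8=i, i−8=a, u−8=m, m−8=e, z−8=r → niamer; then reverse → remain.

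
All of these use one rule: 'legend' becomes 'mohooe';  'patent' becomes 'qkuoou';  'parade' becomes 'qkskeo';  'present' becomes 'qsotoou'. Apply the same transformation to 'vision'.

wstsyo

The shift depends on letter class: consonant l→m is +1, but vowel e→o is +10. Two shifts are in play — +10 for a/e/i/o/u, +1 for every other letter.
Applying it to vision: v(cons)+1=w, i(vowel)+10=s, s(cons)+1=t, i(vowel)+10=s, o(vowel)+10=y, n(cons)+1=o.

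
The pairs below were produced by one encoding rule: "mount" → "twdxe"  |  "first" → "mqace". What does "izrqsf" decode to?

In mount: m→t is +7, o→w is +8, u→d is +9, n→x is +10 — the shift increases by 1 each position. Letter i (0-indexed) is shifted by i+7, so successive shifts are 7, 8, 9, ….
Undoing it on izrqsf: i−7=b, z−8=r, r−9=i, q−10=g, s−11=h, f−12=t.

bright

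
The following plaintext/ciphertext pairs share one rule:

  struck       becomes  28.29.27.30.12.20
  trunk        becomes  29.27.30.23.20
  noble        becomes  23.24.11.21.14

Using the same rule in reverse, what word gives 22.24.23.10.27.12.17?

monarch

s is letter #19 and maps to 28: an offset of 9. The number is (letter's place in the alphabet, a=1) + 9.
Reversing it on 22.24.23.10.27.12.17: 22→(22−9)÷1=13=m, 24→(24−9)÷1=15=o, 23→(23−9)÷1=14=n, 10→(10−9)÷1=1=a, 27→(27−9)÷1=18=r, 12→(12−9)÷1=3=c, 17→(17−9)÷1=8=h.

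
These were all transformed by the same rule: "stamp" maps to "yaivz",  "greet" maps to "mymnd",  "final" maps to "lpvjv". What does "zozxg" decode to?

throw

In stamp: s→y is +6, t→a is +7, a→i is +8, m→v is +9 — the shift increases by 1 each position. Letter i (0-indexed) is shifted by i+6, so successive shifts are 6, 7, 8, ….
Decoding zozxg: z−6=t, o−7=h, z−8=r, x−9=o, g−10=w.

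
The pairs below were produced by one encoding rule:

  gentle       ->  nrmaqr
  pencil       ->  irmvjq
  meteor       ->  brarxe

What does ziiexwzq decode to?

g(6)→n(13) and e(4)→r(17) fit y≡11x+25 (mod 26); the inverse of 11 mod 26 is 19. This is an affine cipher: with a=0,…,z=25, each position x becomes (11x+25) mod 26.
Decoding ziiexwzq: z(25)→19·(25−25)≡0=a; i(8)→19·(8−25)≡15=p; i(8)→19·(8−25)≡15=p; e(4)→19·(4−25)≡17=r; x(23)→19·(23−25)≡14=o; w(22)→19·(22−25)≡21=v; z(25)→19·(25−25)≡0=a; q(16)→19·(16−25)≡11=l (all mod 26).

approval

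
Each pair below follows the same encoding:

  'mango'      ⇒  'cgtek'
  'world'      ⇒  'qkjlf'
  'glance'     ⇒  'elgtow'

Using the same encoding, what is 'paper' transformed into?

m(12)→c(2) and a(0)→g(6) fit y≡17x+6 (mod 26); the inverse of 17 mod 26 is 23. Each letter's alphabet position (a=0..z=25) is mapped through 17·x+6 mod 26 — an affine cipher.
For paper: p(15)→17·15+6≡1=b; a(0)→17·0+6≡6=g; p(15)→17·15+6≡1=b; e(4)→17·4+6≡22=w; r(17)→17·17+6≡9=j (all mod 26).

bgbwj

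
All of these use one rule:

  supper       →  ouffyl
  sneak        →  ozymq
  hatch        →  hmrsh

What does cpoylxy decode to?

observe

s(18)→o(14) and u(20)→u(20) fit y≡3x+12 (mod 26); the inverse of 3 mod 26 is 9. Treating letters as 0–25, the rule is x ↦ 3x + 12 (mod 26).
Reversing it on cpoylxy: c(2)→9·(2−12)≡14=o; p(15)→9·(15−12)≡1=b; o(14)→9·(14−12)≡18=s; y(24)→9·(24−12)≡4=e; l(11)→9·(11−12)≡17=r; x(23)→9·(23−12)≡21=v; y(24)→9·(24−12)≡4=e (all mod 26).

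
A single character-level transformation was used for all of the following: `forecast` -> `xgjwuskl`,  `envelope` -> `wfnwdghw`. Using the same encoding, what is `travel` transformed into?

ljsnwd

Every letter moves 18 places later in the alphabet, wrapping around z→a.
For travel: t+18=l, r+18=j, a+18=s, v+18=n, e+18=w, l+18=d.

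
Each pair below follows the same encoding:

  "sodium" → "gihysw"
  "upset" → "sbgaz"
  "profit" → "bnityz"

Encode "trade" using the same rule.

zncha

s(18)→g(6) and o(14)→i(8) fit y≡19x+2 (mod 26); the inverse of 19 mod 26 is 11. This is an affine cipher: with a=0,…,z=25, each position x becomes (19x+2) mod 26.
Applying it to trade: t(19)→19·19+2≡25=z; r(17)→19·17+2≡13=n; a(0)→19·0+2≡2=c; d(3)→19·3+2≡7=h; e(4)→19·4+2≡0=a (all mod 26).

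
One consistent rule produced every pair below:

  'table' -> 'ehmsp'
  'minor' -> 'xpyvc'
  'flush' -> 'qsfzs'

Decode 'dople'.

sheet

Shifts by position in table: pos 0: t→e (+11), pos 1: a→h (+7), pos 2: b→m (+11), pos 3: l→s (+7) — repeating every 2. A repeating key of period 2 is used — shifts +11, +7 over and over.
Reversing it on dople: d−11=s, o−7=h, p−11=e, l−7=e, e−11=t.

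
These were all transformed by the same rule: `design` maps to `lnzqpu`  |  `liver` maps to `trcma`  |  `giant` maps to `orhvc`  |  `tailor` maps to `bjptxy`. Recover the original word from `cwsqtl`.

unlike

A repeating key of period 3 is used — shifts +8, +9, +7 over and over.
Reversing it on cwsqtl: c−8=u, w−9=n, s−7=l, q−8=i, t−9=k, l−7=e.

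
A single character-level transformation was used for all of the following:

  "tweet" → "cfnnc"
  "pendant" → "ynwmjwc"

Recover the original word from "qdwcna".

hunter

Compare letters: t→c is +9, w→f is +9, e→n is +9 — a constant shift. Each letter is shifted forward by 9 in the alphabet (a Caesar shift of +9).
Reversing it on qdwcna: q−9=h, d−9=u, w−9=n, c−9=t, n−9=e, a−9=r.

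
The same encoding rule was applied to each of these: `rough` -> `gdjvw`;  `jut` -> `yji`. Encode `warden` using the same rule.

Compare letters: r→g is +15, o→d is +15, u→j is +15 — a constant shift. It's a constant shift of +15 (ROT15).
On warden: w+15=l, a+15=p, r+15=g, d+15=s, e+15=t, n+15=c.

lpgstc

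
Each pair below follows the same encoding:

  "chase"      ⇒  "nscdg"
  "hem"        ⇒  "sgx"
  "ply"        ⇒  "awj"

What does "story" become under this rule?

deqcj

The shift depends on letter class: consonant c→n is +11, but vowel a→c is +2. The rule splits by letter class: vowels +2, consonants +11.
On story: s(cons)+11=d, t(cons)+11=e, o(vowel)+2=q, r(cons)+11=c, y(cons)+11=j.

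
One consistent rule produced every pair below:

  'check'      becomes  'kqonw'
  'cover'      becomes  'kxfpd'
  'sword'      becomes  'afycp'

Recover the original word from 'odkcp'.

guard

In check: c→k is +8, h→q is +9, e→o is +10, c→n is +11 — the shift increases by 1 each position. Each letter shifts forward by (position + 8), i.e. 8, 9, 10, … — the shift grows by one for each successive letter.
Reversing it on odkcp: o−8=g, d−9=u, k−10=a, c−11=r, p−12=d.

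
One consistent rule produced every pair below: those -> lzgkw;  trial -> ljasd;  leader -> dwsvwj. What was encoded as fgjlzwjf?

northern

Compare letters: t→l is +18, h→z is +18, o→g is +18 — a constant shift. Each letter is shifted forward by 18 in the alphabet (a Caesar shift of +18).
Decoding fgjlzwjf: f−18=n, g−18=o, j−18=r, l−18=t, z−18=h, w−18=e, j−18=r, f−18=n.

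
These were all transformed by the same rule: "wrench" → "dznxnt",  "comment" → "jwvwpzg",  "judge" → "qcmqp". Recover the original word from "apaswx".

thrill

In wrench: w→d is +7, r→z is +8, e→n is +9, n→x is +10 — the shift increases by 1 each position. Each letter shifts forward by (position + 7), i.e. 7, 8, 9, … — the shift grows by one for each successive letter.
Undoing it on apaswx: a−7=t, p−8=h, a−9=r, s−10=i, w−11=l, x−12=l.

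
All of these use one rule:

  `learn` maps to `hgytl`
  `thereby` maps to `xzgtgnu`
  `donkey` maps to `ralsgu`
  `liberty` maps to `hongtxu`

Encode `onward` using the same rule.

l(11)→h(7) and e(4)→g(6) fit y≡15x+24 (mod 26); the inverse of 15 mod 26 is 7. This is an affine cipher: with a=0,…,z=25, each position x becomes (15x+24) mod 26.
On onward: o(14)→15·14+24≡0=a; n(13)→15·13+24≡11=l; w(22)→15·22+24≡16=q; a(0)→15·0+24≡24=y; r(17)→15·17+24≡19=t; d(3)→15·3+24≡17=r (all mod 26).

alqytr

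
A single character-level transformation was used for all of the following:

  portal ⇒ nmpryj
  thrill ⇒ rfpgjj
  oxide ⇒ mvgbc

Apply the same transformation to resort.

Compare letters: p→n is +24, o→m is +24, r→p is +24 — a constant shift. Every letter moves 24 places later in the alphabet, wrapping around z→a.
For resort: r+24=p, e+24=c, s+24=q, o+24=m, r+24=p, t+24=r.

pcqmpr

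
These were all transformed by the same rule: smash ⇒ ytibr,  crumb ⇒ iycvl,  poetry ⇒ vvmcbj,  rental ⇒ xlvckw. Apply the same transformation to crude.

iycmo

In smash: s→y is +6, m→t is +7, a→i is +8, s→b is +9 — the shift increases by 1 each position. The shift increases by 1 at each position, starting from +6: 6, 7, 8, ….
Applying it to crude: c+6=i, r+7=y, u+8=c, d+9=m, e+10=o.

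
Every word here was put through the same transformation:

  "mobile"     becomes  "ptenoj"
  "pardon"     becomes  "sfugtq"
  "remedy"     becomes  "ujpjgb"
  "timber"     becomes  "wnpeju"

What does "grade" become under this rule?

jufgj

Two shifts are in play — +5 for a/e/i/o/u, +3 for every other letter.
Applying it to grade: g(cons)+3=j, r(cons)+3=u, a(vowel)+5=f, d(cons)+3=g, e(vowel)+5=j.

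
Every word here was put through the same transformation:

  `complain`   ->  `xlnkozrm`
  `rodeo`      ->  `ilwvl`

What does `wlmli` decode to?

Each pair mirrors across the alphabet (c↔x, o↔l, m↔n): positions sum to 25. Each letter is replaced by its mirror in the alphabet: a↔z, b↔y, c↔x, and so on (the Atbash cipher).
Undoing it on wlmli: w↔d, l↔o, m↔n, l↔o, i↔r.

donor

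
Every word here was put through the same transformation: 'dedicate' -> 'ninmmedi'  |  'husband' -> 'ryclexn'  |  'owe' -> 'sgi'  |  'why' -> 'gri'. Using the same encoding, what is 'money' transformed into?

wsxii

The shift depends on letter class: consonant d→n is +10, but vowel e→i is +4. Vowels shift forward by 4 and consonants shift forward by 10.
Applying it to money: m(cons)+10=w, o(vowel)+4=s, n(cons)+10=x, e(vowel)+4=i, y(cons)+10=i.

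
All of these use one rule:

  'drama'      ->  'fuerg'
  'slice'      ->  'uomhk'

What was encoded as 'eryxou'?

In drama: d→f is +2, r→u is +3, a→e is +4, m→r is +5 — the shift increases by 1 each position. Letter i (0-indexed) is shifted by i+2, so successive shifts are 2, 3, 4, ….
Undoing it on eryxou: e−2=c, r−3=o, y−4=u, x−5=s, o−6=i, u−7=n.

cousin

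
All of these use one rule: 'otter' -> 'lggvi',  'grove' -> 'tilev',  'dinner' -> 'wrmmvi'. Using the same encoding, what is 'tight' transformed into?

Each pair mirrors across the alphabet (o↔l, t↔g, t↔g): positions sum to 25. Each letter is replaced by its mirror in the alphabet: a↔z, b↔y, c↔x, and so on (the Atbash cipher).
On tight: t↔g, i↔r, g↔t, h↔s, t↔g.

grtsg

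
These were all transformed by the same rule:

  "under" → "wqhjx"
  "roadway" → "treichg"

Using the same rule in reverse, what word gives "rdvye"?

party

Letter i (0-indexed) is shifted by i+2, so successive shifts are 2, 3, 4, ….
Reversing it on rdvye: r−2=p, d−3=a, v−4=r, y−5=t, e−6=y.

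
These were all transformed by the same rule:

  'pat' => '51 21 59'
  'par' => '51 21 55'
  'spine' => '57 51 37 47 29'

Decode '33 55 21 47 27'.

p(#16)→51 and a(#1)→21: differences scale by 2, so n = 2·pos + 19. With a=1..z=26, the number is 2·pos + 19.
Decoding 33 55 21 47 27: 33→(33−19)÷2=7=g, 55→(55−19)÷2=18=r, 21→(21−19)÷2=1=a, 47→(47−19)÷2=14=n, 27→(27−19)÷2=4=d.

grand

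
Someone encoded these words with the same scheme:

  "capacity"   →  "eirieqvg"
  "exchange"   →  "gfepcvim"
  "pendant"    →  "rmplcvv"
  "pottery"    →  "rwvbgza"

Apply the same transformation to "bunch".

Shifts by position in capacity: pos 0: c→e (+2), pos 1: a→i (+8), pos 2: p→r (+2), pos 3: a→i (+8) — repeating every 2. The shifts repeat in a cycle of length 2: positions 0,1,… shift by +2, +8, then the pattern repeats.
For bunch: b+2=d, u+8=c, n+2=p, c+8=k, h+2=j.

dcpkj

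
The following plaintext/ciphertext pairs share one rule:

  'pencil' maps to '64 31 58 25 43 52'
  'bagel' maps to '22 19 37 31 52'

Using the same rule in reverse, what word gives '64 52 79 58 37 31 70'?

plunger

p(#16)→64 and e(#5)→31: differences scale by 3, so n = 3·pos + 16. Each letter becomes 3×(its alphabet position, a=1..z=26) + 16.
Reversing it on 64 52 79 58 37 31 70: 64→(64−16)÷3=16=p, 52→(52−16)÷3=12=l, 79→(79−16)÷3=21=u, 58→(58−16)÷3=14=n, 37→(37−16)÷3=7=g, 31→(31−16)÷3=5=e, 70→(70−16)÷3=18=r.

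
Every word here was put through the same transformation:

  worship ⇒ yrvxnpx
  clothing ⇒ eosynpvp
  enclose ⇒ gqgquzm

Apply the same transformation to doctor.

Letter i (0-indexed) is shifted by i+2, so successive shifts are 2, 3, 4, ….
For doctor: d+2=f, o+3=r, c+4=g, t+5=y, o+6=u, r+7=y.

frgyuy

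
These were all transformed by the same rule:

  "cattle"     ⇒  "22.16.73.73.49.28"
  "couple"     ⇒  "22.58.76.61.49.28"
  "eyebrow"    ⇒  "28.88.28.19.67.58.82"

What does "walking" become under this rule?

82.16.49.46.40.55.34

With a=1..z=26, the number is 3·pos + 13.
On walking: w=23→82, a=1→16, l=12→49, k=11→46, i=9→40, n=14→55, g=7→34.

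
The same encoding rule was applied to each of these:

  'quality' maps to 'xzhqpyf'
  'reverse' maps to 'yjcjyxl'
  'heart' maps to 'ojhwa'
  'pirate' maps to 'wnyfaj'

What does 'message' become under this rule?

A repeating key of period 2 is used — shifts +7, +5 over and over.
Applying it to message: m+7=t, e+5=j, s+7=z, s+5=x, a+7=h, g+5=l, e+7=l.

tjzxhll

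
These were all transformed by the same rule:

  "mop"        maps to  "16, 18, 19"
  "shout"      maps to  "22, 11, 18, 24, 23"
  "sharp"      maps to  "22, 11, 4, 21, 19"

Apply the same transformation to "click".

m is letter #13 and maps to 16: an offset of 3. Each letter is replaced by its alphabet position (a=1..z=26) + 3.
Applying it to click: c=3→6, l=12→15, i=9→12, c=3→6, k=11→14.

6, 15, 12, 6, 14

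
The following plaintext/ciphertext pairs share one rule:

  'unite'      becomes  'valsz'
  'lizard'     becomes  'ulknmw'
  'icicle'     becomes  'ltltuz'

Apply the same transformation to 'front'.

u(20)→v(21) and n(13)→a(0) fit y≡3x+13 (mod 26); the inverse of 3 mod 26 is 9. This is an affine cipher: with a=0,…,z=25, each position x becomes (3x+13) mod 26.
Applying it to front: f(5)→3·5+13≡2=c; r(17)→3·17+13≡12=m; o(14)→3·14+13≡3=d; n(13)→3·13+13≡0=a; t(19)→3·19+13≡18=s (all mod 26).

cmdas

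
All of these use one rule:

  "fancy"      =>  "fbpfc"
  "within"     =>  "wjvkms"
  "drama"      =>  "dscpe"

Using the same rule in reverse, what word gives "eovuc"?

In fancy: f→f is +0, a→b is +1, n→p is +2, c→f is +3 — the shift increases by 1 each position. Each letter shifts forward by its position index (0, 1, 2, …) — the shift grows by one for each successive letter.
Reversing it on eovuc: e−0=e, o−1=n, v−2=t, u−3=r, c−4=y.

entry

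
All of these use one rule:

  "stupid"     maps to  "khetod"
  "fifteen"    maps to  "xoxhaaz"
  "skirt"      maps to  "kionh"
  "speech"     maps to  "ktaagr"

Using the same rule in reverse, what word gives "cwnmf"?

s(18)→k(10) and t(19)→h(7) fit y≡23x+12 (mod 26); the inverse of 23 mod 26 is 17. This is an affine cipher: with a=0,…,z=25, each position x becomes (23x+12) mod 26.
Decoding cwnmf: c(2)→17·(2−12)≡12=m; w(22)→17·(22−12)≡14=o; n(13)→17·(13−12)≡17=r; m(12)→17·(12−12)≡0=a; f(5)→17·(5−12)≡11=l (all mod 26).

moral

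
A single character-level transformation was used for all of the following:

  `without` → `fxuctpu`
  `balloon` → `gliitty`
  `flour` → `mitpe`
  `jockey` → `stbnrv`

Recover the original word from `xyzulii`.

This is an affine cipher: with a=0,…,z=25, each position x becomes (21x+11) mod 26.
Undoing it on xyzulii: x(23)→5·(23−11)≡8=i; y(24)→5·(24−11)≡13=n; z(25)→5·(25−11)≡18=s; u(20)→5·(20−11)≡19=t; l(11)→5·(11−11)≡0=a; i(8)→5·(8−11)≡11=l; i(8)→5·(8−11)≡11=l (all mod 26).

install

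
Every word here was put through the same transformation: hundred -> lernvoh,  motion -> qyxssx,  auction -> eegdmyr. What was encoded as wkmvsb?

sailor

Shifts by position in hundred: pos 0: h→l (+4), pos 1: u→e (+10), pos 2: n→r (+4), pos 3: d→n (+10) — repeating every 2. The shifts repeat in a cycle of length 2: positions 0,1,… shift by +4, +10, then the pattern repeats.
Decoding wkmvsb: w−4=s, k−10=a, m−4=i, v−10=l, s−4=o, b−10=r.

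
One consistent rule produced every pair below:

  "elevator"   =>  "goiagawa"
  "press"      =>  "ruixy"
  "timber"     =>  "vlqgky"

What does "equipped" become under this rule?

gtynvwmm

In elevator: e→g is +2, l→o is +3, e→i is +4, v→a is +5 — the shift increases by 1 each position. Each letter shifts forward by (position + 2), i.e. 2, 3, 4, … — the shift grows by one for each successive letter.
Applying it to equipped: e+2=g, q+3=t, u+4=y, i+5=n, p+6=v, p+7=w, e+8=m, d+9=m.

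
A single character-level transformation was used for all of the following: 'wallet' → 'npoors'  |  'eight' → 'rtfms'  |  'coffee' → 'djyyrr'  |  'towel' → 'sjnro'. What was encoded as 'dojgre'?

Treating letters as 0–25, the rule is x ↦ 7x + 15 (mod 26).
Undoing it on dojgre: d(3)→15·(3−15)≡2=c; o(14)→15·(14−15)≡11=l; j(9)→15·(9−15)≡14=o; g(6)→15·(6−15)≡21=v; r(17)→15·(17−15)≡4=e; e(4)→15·(4−15)≡17=r (all mod 26).

clover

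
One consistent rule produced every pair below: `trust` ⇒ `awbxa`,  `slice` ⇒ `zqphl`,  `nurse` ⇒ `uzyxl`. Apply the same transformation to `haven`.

ofcju

Shifts by position in trust: pos 0: t→a (+7), pos 1: r→w (+5), pos 2: u→b (+7), pos 3: s→x (+5) — repeating every 2. The shifts repeat in a cycle of length 2: positions 0,1,… shift by +7, +5, then the pattern repeats.
On haven: h+7=o, a+5=f, v+7=c, e+5=j, n+7=u.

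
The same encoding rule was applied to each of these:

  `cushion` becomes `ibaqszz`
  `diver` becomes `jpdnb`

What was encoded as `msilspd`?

glacier

In cushion: c→i is +6, u→b is +7, s→a is +8, h→q is +9 — the shift increases by 1 each position. The shift increases by 1 at each position, starting from +6: 6, 7, 8, ….
Decoding msilspd: m−6=g, s−7=l, i−8=a, l−9=c, s−10=i, p−11=e, d−12=r.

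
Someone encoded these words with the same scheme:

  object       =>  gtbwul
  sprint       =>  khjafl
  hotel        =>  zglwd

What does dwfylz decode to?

Compare letters: o→g is +18, b→t is +18, j→b is +18 — a constant shift. This is a Caesar cipher with shift 18.
Reversing it on dwfylz: d−18=l, w−18=e, f−18=n, y−18=g, l−18=t, z−18=h.

length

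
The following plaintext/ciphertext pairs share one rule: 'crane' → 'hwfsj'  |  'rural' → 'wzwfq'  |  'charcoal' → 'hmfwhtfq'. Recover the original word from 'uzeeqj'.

puzzle

Compare letters: c→h is +5, r→w is +5, a→f is +5 — a constant shift. This is a Caesar cipher with shift 5.
Undoing it on uzeeqj: u−5=p, z−5=u, e−5=z, e−5=z, q−5=l, j−5=e.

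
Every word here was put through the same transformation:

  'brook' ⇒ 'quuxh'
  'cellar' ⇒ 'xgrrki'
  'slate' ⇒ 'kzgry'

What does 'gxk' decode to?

era

The output letters match the input read backwards, each shifted +6: brook reversed is koorb. Two steps: reverse the string, then apply a Caesar shift of +6.
Reversing it on gxk: shift back: g−6=a, x−6=r, k−6=e → are; then reverse → era.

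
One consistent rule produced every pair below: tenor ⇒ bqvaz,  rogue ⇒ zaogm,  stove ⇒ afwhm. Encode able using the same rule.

It's a Vigenère-style cipher with numeric key [8,12]: position i shifts by key[i mod 2].
For able: a+8=i, b+12=n, l+8=t, e+12=q.

intq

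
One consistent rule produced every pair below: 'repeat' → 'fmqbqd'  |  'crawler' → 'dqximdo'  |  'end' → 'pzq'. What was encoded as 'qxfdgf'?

turtle

The output letters match the input read backwards, each shifted +12: repeat reversed is taeper. Two steps: reverse the string, then apply a Caesar shift of +12.
Undoing it on qxfdgf: shift back: q−12=e, x−12=l, f−12=t, d−12=r, g−12=u, f−12=t → eltrut; then reverse → turtle.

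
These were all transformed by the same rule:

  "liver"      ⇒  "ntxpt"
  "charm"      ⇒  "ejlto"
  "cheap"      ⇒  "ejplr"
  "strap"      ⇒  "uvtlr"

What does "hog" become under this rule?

jzi

The shift depends on letter class: consonant l→n is +2, but vowel i→t is +11. The rule splits by letter class: vowels +11, consonants +2.
On hog: h(cons)+2=j, o(vowel)+11=z, g(cons)+2=i.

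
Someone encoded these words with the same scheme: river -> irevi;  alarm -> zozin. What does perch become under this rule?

kvixs

Each pair mirrors across the alphabet (r↔i, i↔r, v↔e): positions sum to 25. Letters are reflected about the middle of the alphabet (position → 25−position): Atbash.
On perch: p↔k, e↔v, r↔i, c↔x, h↔s.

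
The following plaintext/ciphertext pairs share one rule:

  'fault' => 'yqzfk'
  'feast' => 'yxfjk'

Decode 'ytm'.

The word is reversed, then every letter is shifted forward by 5.
Reversing it on ytm: shift back: y−5=t, t−5=o, m−5=h → toh; then reverse → hot.

hot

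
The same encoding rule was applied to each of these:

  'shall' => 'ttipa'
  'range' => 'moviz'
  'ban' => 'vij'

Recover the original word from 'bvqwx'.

point

The output letters match the input read backwards, each shifted +8: shall reversed is llahs. Read the word backwards and shift each letter +8.
Decoding bvqwx: shift back: b−8=t, v−8=n, q−8=i, w−8=o, x−8=p → tniop; then reverse → point.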